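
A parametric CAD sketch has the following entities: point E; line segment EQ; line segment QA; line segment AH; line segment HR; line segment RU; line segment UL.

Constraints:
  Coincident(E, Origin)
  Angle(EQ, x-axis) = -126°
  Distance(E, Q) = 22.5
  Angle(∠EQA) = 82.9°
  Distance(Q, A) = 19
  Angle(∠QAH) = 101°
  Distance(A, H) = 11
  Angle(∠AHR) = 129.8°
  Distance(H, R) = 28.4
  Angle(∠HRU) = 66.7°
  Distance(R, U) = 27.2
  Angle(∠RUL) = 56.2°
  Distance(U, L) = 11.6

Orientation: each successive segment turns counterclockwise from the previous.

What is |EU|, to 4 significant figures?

18.30

E is at the origin; EQ runs at -126.0° with length 22.5, so Q = (-13.23, -18.20). ∠EQA = 82.9° gives QA at -28.90° from the x-axis; with |QA| = 19.0, A = (3.409, -27.39). ∠QAH = 101.0° gives AH at 50.10° from the x-axis; with |AH| = 11.0, H = (10.46, -18.95). ∠AHR = 129.8° gives HR at 100.3° from the x-axis; with |HR| = 28.4, R = (5.387, 8.996). ∠HRU = 66.7° gives RU at -146.4° from the x-axis; with |RU| = 27.2, U = (-17.27, -6.056). Then |EU| = |U − E| = 18.30.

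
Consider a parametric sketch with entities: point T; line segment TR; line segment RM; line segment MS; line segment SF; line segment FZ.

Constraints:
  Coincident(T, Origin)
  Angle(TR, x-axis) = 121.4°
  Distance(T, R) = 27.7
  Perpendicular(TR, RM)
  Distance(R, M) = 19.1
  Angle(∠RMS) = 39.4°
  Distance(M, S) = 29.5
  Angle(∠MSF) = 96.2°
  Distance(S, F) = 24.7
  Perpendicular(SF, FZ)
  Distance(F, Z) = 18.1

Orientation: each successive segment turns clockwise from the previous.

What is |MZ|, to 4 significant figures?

30.06

T is at the origin; TR runs at 121.4° with length 27.7, so R = (-14.43, 23.64). TR ⟂ RM, so RM runs at 31.40°; with |RM| = 19.1, M = (1.871, 33.59). ∠RMS = 39.4° gives MS at -109.2° from the x-axis; with |MS| = 29.5, S = (-7.831, 5.736). ∠MSF = 96.2° gives SF at 167.0° from the x-axis; with |SF| = 24.7, F = (-31.90, 11.29). SF is perpendicular to FZ, so FZ runs at 77.00°; with |FZ| = 18.1, Z = (-27.83, 28.93). Then |MZ| = |Z − M| = 30.06.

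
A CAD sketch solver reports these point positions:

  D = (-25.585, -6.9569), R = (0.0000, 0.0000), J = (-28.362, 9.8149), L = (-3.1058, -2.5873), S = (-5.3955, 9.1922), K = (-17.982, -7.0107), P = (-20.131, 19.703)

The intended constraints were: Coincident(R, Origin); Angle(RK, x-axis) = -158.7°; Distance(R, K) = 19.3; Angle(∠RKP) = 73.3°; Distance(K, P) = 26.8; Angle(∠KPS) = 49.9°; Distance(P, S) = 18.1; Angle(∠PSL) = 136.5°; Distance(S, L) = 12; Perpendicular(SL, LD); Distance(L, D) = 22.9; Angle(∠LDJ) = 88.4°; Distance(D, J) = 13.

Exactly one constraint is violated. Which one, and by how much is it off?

Distance(D, J) = 13 — off by 4.00.

R = (0.00, 0.00) ✓; RK at -158.7° ✓; |RK| = 19.30 ✓; ∠RKP = 73.30° ✓; |KP| = 26.80 ✓; ∠KPS = 49.90° ✓; |PS| = 18.10 ✓; ∠PSL = 136.5° ✓; |SL| = 12.00 ✓; ∠(SL, LD) = 90.00° ✓; |LD| = 22.90 ✓; ∠LDJ = 88.40° ✓; |DJ| = 17.00 ✗.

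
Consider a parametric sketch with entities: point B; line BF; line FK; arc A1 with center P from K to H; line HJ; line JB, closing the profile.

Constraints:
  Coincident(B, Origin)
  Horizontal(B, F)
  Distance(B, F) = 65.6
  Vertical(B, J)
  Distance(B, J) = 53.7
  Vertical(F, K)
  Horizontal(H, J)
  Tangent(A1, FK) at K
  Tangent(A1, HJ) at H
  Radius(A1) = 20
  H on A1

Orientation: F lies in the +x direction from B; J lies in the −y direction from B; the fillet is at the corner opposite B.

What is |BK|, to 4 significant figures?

73.75

B is at the origin; B and F share the same y with |BF| = 65.6 and F on the +x side, so F = (65.60, 0.000). B and J share the same x with |BJ| = 53.7 and J on the −y side, so J = (0.000, -53.70). The virtual corner opposite B is at (65.60, -53.70). A1 meets FK tangentially, so PK is at right angles to FK and A1 meets HJ tangentially, so PH is at right angles to HJ, with radius 20.0, so the center P sits 20.0 in from both sides at P = (45.60, -33.70). That places the tangent points at K = (65.60, -33.70) on FK and H = (45.60, -53.70) on HJ. Then |BK| = |K − B| = 73.75.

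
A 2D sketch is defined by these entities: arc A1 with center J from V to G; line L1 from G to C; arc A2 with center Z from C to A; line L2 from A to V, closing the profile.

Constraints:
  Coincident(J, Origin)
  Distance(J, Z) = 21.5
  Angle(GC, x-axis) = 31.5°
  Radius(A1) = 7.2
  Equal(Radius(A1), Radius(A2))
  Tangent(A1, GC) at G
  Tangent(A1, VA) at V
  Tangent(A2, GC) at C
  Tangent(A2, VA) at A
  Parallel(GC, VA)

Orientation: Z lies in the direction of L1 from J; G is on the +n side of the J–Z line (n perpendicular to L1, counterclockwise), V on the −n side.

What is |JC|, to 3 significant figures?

22.7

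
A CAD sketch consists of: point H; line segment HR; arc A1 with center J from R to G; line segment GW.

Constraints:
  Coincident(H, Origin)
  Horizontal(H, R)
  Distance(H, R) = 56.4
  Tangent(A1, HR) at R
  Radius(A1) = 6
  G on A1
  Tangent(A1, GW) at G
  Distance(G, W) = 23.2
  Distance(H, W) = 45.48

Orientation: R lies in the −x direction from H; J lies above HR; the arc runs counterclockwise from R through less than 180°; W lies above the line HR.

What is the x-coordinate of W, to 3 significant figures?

-39.3

H is at the origin; HR is horizontal with |HR| = 56.4 and R on the −x side, so R = (-56.4, 0.00). The tangent condition forces JR to be normal to HR, so J = R + (0, 6) = (-56.4, 6.00). Since JG ⟂ GW (tangency), |JW| = √(6.0² + 23.2²) = 24.0 regardless of where G sits on A1. So W lies on both circle(H, 45.48) and circle(J, 24.0); the above-HR intersection is W = (-39.3, 22.8). G is the foot of the tangent from W: G = (-51.3, 2.92).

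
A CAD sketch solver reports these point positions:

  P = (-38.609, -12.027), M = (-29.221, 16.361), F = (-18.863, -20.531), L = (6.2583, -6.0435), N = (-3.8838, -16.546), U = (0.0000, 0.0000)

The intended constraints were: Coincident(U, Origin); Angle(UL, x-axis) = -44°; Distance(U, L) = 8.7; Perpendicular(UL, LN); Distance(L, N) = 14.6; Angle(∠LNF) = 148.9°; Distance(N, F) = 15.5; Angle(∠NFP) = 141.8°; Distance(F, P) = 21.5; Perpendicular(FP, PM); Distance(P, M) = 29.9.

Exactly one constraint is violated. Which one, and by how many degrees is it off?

Perpendicular(FP, PM) — off by 5.00°.

U = (0.00, 0.00) ✓; UL at -44.00° ✓; |UL| = 8.700 ✓; ∠(UL, LN) = 90.00° ✓; |LN| = 14.60 ✓; ∠LNF = 148.9° ✓; |NF| = 15.50 ✓; ∠NFP = 141.8° ✓; |FP| = 21.50 ✓; ∠(FP, PM) = 85.00° ✗; |PM| = 29.90 ✓.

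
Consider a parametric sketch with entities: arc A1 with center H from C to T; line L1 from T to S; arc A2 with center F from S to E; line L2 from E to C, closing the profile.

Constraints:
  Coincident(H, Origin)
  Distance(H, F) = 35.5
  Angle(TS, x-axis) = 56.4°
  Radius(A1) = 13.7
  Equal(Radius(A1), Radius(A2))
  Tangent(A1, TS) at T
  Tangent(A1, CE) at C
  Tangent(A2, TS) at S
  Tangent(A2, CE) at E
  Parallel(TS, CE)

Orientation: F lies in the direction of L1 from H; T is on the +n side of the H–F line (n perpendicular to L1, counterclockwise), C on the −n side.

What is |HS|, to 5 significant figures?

38.052

The slot axis is L1's direction at 56.4°, so u = (cos 56.4°, sin 56.4°) = (0.55339, 0.83292) and n = (−sin 56.4°, cos 56.4°) = (-0.83292, 0.55339). H is at the origin and F lies 35.5 along u from H, so F = 35.5·u = (19.645, 29.569). Tangency of A1 to both parallel lines with radius 13.7 puts T and C at H ± 13.7·n: T = (-11.411, 7.5815), C = (11.411, -7.5815). Equal radii place S and E the same way about F: S = F + 13.7·n = (8.2344, 37.150), E = F − 13.7·n = (31.056, 21.987). Then |HS| = |S − H| = 38.052.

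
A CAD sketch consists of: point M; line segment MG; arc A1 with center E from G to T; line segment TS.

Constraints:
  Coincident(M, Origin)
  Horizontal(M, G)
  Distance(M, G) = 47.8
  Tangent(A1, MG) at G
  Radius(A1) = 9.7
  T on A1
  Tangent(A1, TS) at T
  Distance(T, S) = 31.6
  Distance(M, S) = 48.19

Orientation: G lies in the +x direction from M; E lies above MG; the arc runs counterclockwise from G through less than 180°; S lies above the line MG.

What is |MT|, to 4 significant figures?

56.74

M is at the origin; MG is horizontal with |MG| = 47.8 and G on the +x side, so G = (47.80, 0.000). Since A1 is tangent to MG there, EG ⟂ MG, so E = G + (0, 9.7) = (47.80, 9.700). Since ET ⟂ TS (tangency), |ES| = √(9.7² + 31.6²) = 33.06 regardless of where T sits on A1. So S lies on both circle(M, 48.19) and circle(E, 33.06); the above-MG intersection is S = (30.11, 37.62). T is the foot of the tangent from S: T = (54.11, 17.07).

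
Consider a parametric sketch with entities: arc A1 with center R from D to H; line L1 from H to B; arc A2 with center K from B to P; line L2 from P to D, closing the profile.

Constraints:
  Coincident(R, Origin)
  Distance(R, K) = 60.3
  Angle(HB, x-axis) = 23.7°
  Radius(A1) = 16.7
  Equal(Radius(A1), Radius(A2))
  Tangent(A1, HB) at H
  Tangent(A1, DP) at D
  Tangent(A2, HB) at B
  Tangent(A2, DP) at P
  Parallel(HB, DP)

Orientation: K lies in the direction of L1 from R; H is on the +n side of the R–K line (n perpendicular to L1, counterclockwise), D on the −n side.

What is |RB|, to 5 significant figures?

62.570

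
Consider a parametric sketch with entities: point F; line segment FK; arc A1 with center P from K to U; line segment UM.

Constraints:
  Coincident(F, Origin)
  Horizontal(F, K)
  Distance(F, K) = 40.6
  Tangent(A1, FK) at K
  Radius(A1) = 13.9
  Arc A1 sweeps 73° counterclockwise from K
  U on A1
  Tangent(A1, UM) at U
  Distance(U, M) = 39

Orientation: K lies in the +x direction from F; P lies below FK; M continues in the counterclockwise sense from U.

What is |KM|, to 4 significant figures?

53.21

On A1, K sits at bearing 90° from P; a 73° counterclockwise sweep puts U at bearing 163°, so U = P + 13.9·(cos 163°, sin 163°) = (27.31, -9.836). Tangency of A1 to UM means the radius PU is perpendicular to UM, so UM runs along (−sin 163°, cos 163°); with |UM| = 39.0, M = (15.90, -47.13). Then |KM| = |M − K| = 53.21.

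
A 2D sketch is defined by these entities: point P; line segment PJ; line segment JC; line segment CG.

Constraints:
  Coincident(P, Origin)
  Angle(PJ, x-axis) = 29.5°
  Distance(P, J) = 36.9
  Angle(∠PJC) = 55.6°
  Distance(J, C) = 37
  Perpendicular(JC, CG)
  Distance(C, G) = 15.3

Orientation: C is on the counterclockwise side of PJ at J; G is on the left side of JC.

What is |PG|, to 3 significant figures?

22.1

P is at the origin; PJ runs at 29.5° with length 36.9, so J = 36.9·(cos 29.5°, sin 29.5°) = (32.1, 18.2). ∠PJC = 55.6°, so JC runs at 29.5° + (180° − 55.6°) = 154° from the x-axis; with |JC| = 37.0, C = J + 37.0·(cos 154°, sin 154°) = (-1.11, 34.4). JC ⟂ CG; with |CG| = 15.3 on the left of JC, G = C + 15.3·(-0.440, -0.898) = (-7.84, 20.7). Then |PG| = |G − P| = 22.1.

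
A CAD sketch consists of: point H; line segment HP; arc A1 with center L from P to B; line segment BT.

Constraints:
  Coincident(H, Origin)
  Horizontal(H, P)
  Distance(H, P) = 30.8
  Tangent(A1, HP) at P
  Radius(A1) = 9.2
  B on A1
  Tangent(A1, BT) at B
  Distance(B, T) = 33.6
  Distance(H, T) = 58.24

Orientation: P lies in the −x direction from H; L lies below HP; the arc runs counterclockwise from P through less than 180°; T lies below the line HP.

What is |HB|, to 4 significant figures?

41.09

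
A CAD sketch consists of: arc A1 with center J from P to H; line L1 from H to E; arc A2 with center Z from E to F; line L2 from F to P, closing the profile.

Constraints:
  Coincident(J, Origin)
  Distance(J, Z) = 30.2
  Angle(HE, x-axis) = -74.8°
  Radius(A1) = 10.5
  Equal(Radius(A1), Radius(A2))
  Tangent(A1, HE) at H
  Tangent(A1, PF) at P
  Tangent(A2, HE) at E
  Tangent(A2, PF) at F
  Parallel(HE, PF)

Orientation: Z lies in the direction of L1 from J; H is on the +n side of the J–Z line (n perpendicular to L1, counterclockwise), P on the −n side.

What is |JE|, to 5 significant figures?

31.973

Tangency of A1 to both parallel lines with radius 10.5 puts H and P at J ± 10.5·n: H = (10.133, 2.7530), P = (-10.133, -2.7530). Equal radii place E and F the same way about Z: E = Z + 10.5·n = (18.051, -26.391), F = Z − 10.5·n = (-2.2146, -31.896). Then |JE| = |E − J| = 31.973.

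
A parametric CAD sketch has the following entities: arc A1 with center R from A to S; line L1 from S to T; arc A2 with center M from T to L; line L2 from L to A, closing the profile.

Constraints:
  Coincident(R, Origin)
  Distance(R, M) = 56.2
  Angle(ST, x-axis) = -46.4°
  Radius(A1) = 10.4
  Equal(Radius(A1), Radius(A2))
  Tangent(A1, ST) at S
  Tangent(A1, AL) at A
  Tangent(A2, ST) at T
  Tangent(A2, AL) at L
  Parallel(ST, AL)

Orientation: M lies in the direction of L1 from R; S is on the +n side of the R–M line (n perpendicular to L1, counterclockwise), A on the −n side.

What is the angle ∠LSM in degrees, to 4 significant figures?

9.826°

The slot axis is L1's direction at -46.4°, so u = (cos -46.4°, sin -46.4°) = (0.6896, -0.7242) and n = (−sin -46.4°, cos -46.4°) = (0.7242, 0.6896). R is at the origin and M lies 56.2 along u from R, so M = 56.2·u = (38.76, -40.70). Tangency of A1 to both parallel lines with radius 10.4 puts S and A at R ± 10.4·n: S = (7.531, 7.172), A = (-7.531, -7.172). Equal radii place T and L the same way about M: T = M + 10.4·n = (46.29, -33.53), L = M − 10.4·n = (31.23, -47.87). Then cos ∠LSM = SL·SM / (|SL||SM|), giving 9.826°.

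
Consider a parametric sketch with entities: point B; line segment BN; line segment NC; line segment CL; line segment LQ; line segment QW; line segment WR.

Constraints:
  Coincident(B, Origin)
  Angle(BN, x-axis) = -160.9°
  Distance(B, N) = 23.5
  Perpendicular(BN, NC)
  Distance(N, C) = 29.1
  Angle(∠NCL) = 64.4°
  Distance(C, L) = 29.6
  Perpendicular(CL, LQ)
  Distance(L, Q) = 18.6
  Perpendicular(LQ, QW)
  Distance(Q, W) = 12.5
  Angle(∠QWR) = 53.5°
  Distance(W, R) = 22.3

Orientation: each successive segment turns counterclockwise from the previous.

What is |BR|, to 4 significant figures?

15.79

B is at the origin; BN runs at -160.9° with length 23.5, so N = (-22.21, -7.690). BN is perpendicular to NC, so NC runs at -70.90°; with |NC| = 29.1, C = (-12.68, -35.19). ∠NCL = 64.4° gives CL at 44.70° from the x-axis; with |CL| = 29.6, L = (8.355, -14.37). CL is perpendicular to LQ, so LQ runs at 134.7°; with |LQ| = 18.6, Q = (-4.728, -1.146). The perpendicularity gives QW at right angles to LQ, so QW runs at -135.3°; with |QW| = 12.5, W = (-13.61, -9.939). ∠QWR = 53.5° gives WR at -8.800° from the x-axis; with |WR| = 22.3, R = (8.425, -13.35). Then |BR| = |R − B| = 15.79.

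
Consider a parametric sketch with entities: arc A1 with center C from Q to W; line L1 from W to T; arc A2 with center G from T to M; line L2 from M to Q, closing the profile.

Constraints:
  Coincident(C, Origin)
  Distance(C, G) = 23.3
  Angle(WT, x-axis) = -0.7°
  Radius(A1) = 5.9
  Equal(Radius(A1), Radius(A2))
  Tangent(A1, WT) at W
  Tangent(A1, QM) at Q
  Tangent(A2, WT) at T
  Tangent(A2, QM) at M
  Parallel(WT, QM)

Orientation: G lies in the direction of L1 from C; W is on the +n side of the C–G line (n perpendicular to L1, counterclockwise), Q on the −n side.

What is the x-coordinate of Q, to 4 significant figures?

-0.07208

The slot axis is L1's direction at -0.7°, so u = (cos -0.7°, sin -0.7°) = (0.9999, -0.01222) and n = (−sin -0.7°, cos -0.7°) = (0.01222, 0.9999). C is at the origin and G lies 23.3 along u from C, so G = 23.3·u = (23.30, -0.2847). Tangency of A1 to both parallel lines with radius 5.9 puts W and Q at C ± 5.9·n: W = (0.07208, 5.900), Q = (-0.07208, -5.900). So Q.x = -0.07208.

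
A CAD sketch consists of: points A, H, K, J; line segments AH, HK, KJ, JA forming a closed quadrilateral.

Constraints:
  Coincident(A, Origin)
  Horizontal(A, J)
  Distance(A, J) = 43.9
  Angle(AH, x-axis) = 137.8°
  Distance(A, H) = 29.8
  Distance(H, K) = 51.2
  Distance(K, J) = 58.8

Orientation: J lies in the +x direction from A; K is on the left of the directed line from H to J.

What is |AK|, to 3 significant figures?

55.4

A is at the origin; A and J share the same y with |AJ| = 43.9 and J in +x, so J = (43.9, 0). AH runs at 137.8° with |AH| = 29.8, so H = (-22.1, 20.0). K is determined by |HK| = 51.2 and |KJ| = 58.8 together: it lies at the intersection of circle(H, 51.2) and circle(J, 58.8). With |HJ| = 68.9, the foot of the radical line on HJ is 28.4 from H and the perpendicular offset is √(51.2² − 28.4²) = 42.6. Taking the left-of-HJ solution: K = (17.5, 52.5).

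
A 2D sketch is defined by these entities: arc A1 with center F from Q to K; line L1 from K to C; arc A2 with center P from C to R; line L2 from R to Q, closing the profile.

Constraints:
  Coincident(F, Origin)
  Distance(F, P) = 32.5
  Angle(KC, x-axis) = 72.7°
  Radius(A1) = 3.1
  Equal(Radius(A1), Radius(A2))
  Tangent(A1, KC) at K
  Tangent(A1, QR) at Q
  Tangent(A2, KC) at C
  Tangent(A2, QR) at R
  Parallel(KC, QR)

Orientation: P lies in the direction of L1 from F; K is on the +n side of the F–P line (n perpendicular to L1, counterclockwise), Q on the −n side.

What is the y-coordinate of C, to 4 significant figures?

31.95

The slot axis is L1's direction at 72.7°, so u = (cos 72.7°, sin 72.7°) = (0.2974, 0.9548) and n = (−sin 72.7°, cos 72.7°) = (-0.9548, 0.2974). F is at the origin and P lies 32.5 along u from F, so P = 32.5·u = (9.665, 31.03). Tangency of A1 to both parallel lines with radius 3.1 puts K and Q at F ± 3.1·n: K = (-2.960, 0.9219), Q = (2.960, -0.9219). Equal radii place C and R the same way about P: C = P + 3.1·n = (6.705, 31.95), R = P − 3.1·n = (12.62, 30.11). So C.y = 31.95.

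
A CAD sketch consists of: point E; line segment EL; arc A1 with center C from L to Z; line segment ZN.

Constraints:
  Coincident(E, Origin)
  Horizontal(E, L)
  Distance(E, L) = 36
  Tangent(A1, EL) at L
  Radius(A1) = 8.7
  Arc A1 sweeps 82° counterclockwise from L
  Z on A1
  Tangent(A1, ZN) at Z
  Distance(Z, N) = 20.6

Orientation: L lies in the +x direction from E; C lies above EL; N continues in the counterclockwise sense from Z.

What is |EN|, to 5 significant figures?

55.067

On A1, L sits at bearing -90° from C; an 82° counterclockwise sweep puts Z at bearing -8°, so Z = C + 8.7·(cos -8°, sin -8°) = (44.615, 7.4892). The tangent condition forces CZ to be normal to ZN, so ZN runs along (−sin -8°, cos -8°); with |ZN| = 20.6, N = (47.482, 27.889). Then |EN| = |N − E| = 55.067.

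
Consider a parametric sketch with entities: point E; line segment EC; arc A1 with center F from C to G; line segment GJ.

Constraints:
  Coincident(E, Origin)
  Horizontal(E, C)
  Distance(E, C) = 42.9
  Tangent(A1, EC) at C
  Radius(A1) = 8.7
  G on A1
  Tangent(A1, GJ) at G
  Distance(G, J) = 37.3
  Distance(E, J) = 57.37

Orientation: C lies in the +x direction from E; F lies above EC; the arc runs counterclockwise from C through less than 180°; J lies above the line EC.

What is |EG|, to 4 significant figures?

52.24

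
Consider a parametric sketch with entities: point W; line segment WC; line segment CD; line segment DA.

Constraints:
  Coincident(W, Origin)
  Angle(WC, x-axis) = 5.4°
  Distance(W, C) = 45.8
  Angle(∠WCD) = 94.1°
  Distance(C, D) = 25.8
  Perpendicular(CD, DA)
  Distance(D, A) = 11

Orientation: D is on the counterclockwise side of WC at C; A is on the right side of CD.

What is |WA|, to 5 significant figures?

63.705

∠WCD = 94.1°, so CD runs at 5.4° + (180° − 94.1°) = 91.300° from the x-axis; with |CD| = 25.8, D = C + 25.8·(cos 91.300°, sin 91.300°) = (45.011, 30.104). The perpendicularity gives DA at right angles to CD; with |DA| = 11.0 on the right of CD, A = D + 11.0·(0.99974, 0.022687) = (56.009, 30.353). Then |WA| = |A − W| = 63.705.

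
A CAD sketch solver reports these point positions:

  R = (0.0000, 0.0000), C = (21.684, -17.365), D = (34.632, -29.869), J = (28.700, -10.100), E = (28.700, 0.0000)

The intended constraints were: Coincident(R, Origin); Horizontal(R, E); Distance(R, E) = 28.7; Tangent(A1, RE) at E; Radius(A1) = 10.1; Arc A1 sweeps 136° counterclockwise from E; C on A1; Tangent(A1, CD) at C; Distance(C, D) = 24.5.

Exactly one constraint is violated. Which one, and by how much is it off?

Distance(C, D) = 24.5 — off by 6.50.

R = (0.00, 0.00) ✓; R.y = 0.00, E.y = 0.00 ✓; |RE| = 28.70 ✓; ∠(JE, ER) = 90.00° ✓; |JE| = 10.10 ✓; bearing(J→C) − bearing(J→E) = 136.0° ✓; |JC| = 10.10 ✓; ∠(JC, CD) = 90.00° ✓; |CD| = 18.00 ✗.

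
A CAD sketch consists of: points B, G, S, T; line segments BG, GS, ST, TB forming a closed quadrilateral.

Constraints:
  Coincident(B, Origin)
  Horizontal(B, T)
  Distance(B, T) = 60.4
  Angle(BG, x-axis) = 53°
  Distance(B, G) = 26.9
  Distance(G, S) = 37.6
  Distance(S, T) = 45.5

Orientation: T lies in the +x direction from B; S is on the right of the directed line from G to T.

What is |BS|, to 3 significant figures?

24.0

B is at the origin; B and T share the same y with |BT| = 60.4 and T in +x, so T = (60.4, 0). BG runs at 53.0° with |BG| = 26.9, so G = (16.2, 21.5). S is determined by |GS| = 37.6 and |ST| = 45.5 together: it lies at the intersection of circle(G, 37.6) and circle(T, 45.5). With |GT| = 49.2, the foot of the radical line on GT is 17.9 from G and the perpendicular offset is √(37.6² − 17.9²) = 33.1. Taking the right-of-GT solution: S = (17.8, -16.1).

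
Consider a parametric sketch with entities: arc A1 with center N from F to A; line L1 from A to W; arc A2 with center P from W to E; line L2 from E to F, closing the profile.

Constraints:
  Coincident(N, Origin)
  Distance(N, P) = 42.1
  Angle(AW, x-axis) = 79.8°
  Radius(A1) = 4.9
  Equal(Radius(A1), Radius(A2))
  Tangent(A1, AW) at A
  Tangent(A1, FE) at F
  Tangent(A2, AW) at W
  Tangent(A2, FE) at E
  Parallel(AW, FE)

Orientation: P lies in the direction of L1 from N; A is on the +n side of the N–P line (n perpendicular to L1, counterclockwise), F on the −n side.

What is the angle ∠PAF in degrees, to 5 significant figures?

83.361°

The slot axis is L1's direction at 79.8°, so u = (cos 79.8°, sin 79.8°) = (0.17708, 0.98420) and n = (−sin 79.8°, cos 79.8°) = (-0.98420, 0.17708). N is at the origin and P lies 42.1 along u from N, so P = 42.1·u = (7.4553, 41.435). Tangency of A1 to both parallel lines with radius 4.9 puts A and F at N ± 4.9·n: A = (-4.8226, 0.86772), F = (4.8226, -0.86772). Then cos ∠PAF = AP·AF / (|AP||AF|), giving 83.361°.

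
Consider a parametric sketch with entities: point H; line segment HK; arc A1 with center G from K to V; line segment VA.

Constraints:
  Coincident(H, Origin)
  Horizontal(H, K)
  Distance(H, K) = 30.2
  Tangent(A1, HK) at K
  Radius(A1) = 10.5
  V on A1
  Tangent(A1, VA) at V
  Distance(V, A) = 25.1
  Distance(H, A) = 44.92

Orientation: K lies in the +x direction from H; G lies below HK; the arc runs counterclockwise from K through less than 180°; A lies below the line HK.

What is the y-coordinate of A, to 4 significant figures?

-37.23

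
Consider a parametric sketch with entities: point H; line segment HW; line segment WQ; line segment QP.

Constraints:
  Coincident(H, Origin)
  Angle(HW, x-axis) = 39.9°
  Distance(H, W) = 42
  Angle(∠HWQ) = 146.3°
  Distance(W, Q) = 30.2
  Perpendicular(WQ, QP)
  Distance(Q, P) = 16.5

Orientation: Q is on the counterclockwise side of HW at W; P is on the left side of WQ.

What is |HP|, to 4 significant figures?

65.50

H is at the origin; HW runs at 39.9° with length 42.0, so W = 42.0·(cos 39.9°, sin 39.9°) = (32.22, 26.94). ∠HWQ = 146.3°, so WQ runs at 39.9° + (180° − 146.3°) = 73.60° from the x-axis; with |WQ| = 30.2, Q = W + 30.2·(cos 73.60°, sin 73.60°) = (40.75, 55.91). The perpendicularity gives QP at right angles to WQ; with |QP| = 16.5 on the left of WQ, P = Q + 16.5·(-0.9593, 0.2823) = (24.92, 60.57). Then |HP| = |P − H| = 65.50.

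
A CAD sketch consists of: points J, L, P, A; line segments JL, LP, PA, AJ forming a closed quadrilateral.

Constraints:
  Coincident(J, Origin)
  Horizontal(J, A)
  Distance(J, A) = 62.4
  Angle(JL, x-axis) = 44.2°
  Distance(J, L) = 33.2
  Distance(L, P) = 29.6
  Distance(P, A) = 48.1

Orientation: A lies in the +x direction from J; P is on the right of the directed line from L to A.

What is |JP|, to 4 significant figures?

15.38

Checks: |LP| = 29.60 ✓; |PA| = 48.10 ✓.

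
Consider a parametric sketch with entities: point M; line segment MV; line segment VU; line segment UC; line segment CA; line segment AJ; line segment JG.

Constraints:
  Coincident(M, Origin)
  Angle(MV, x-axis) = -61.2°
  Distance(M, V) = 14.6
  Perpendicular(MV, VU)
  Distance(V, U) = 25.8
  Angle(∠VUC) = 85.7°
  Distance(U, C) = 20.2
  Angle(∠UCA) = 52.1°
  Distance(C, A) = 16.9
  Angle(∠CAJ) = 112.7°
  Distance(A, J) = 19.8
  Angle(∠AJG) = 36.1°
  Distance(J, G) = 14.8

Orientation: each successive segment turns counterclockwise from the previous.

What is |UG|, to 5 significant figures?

5.3660

M is at the origin; MV runs at -61.2° with length 14.6, so V = (7.0336, -12.794). MV ⟂ VU, so VU runs at 28.800°; with |VU| = 25.8, U = (29.642, -0.36483). ∠VUC = 85.7° gives UC at 123.10° from the x-axis; with |UC| = 20.2, C = (18.611, 16.557). ∠UCA = 52.1° gives CA at -109.00° from the x-axis; with |CA| = 16.9, A = (13.109, 0.57782). ∠CAJ = 112.7° gives AJ at -41.700° from the x-axis; with |AJ| = 19.8, J = (27.892, -12.594). ∠AJG = 36.1° gives JG at 102.20° from the x-axis; with |JG| = 14.8, G = (24.765, 1.8720). Then |UG| = |G − U| = 5.3660.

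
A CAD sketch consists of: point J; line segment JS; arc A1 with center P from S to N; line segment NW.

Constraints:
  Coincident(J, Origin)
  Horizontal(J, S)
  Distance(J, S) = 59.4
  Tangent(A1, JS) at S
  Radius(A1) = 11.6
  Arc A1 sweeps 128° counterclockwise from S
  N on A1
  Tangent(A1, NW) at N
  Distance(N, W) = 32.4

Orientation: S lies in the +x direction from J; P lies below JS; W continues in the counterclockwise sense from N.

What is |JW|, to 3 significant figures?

83.0

J is at the origin; JS is horizontal with |JS| = 59.4 and S on the +x side, so S = (59.4, 0.00). The tangent condition forces PS to be normal to JS, so P = S + (0, -11.6) = (59.4, -11.6). On A1, S sits at bearing 90° from P; a 128° counterclockwise sweep puts N at bearing 218°, so N = P + 11.6·(cos 218°, sin 218°) = (50.3, -18.7). Tangency of A1 to NW means the radius PN is perpendicular to NW, so NW runs along (−sin 218°, cos 218°); with |NW| = 32.4, W = (70.2, -44.3). Then |JW| = |W − J| = 83.0.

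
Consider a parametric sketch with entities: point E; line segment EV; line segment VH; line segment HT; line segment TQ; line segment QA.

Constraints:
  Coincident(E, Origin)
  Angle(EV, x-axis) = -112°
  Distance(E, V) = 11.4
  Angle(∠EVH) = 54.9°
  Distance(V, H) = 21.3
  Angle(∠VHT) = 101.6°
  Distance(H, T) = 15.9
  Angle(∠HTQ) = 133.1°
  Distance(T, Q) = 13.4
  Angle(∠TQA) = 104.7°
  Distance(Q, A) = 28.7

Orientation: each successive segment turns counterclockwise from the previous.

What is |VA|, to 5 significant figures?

19.278

E is at the origin; EV runs at -112.0° with length 11.4, so V = (-4.2705, -10.570). ∠EVH = 54.9° gives VH at 13.100° from the x-axis; with |VH| = 21.3, H = (16.475, -5.7422). ∠VHT = 101.6° gives HT at 91.500° from the x-axis; with |HT| = 15.9, T = (16.059, 10.152). ∠HTQ = 133.1° gives TQ at 138.40° from the x-axis; with |TQ| = 13.4, Q = (6.0385, 19.049). ∠TQA = 104.7° gives QA at -146.30° from the x-axis; with |QA| = 28.7, A = (-17.839, 3.1249). Then |VA| = |A − V| = 19.278.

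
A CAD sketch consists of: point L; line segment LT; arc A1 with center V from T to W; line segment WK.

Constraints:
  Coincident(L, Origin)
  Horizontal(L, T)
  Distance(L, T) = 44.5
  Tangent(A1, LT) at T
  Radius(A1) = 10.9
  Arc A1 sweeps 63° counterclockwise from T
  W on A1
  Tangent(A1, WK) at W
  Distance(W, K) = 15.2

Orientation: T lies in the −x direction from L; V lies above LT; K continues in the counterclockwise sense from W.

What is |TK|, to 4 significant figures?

25.61

L is at the origin; L and T share the same y with |LT| = 44.5 and T on the −x side, so T = (-44.50, 0.000). A1 meets LT tangentially, so VT is at right angles to LT, so V = T + (0, 10.9) = (-44.50, 10.90). On A1, T sits at bearing -90° from V; a 63° counterclockwise sweep puts W at bearing -27°, so W = V + 10.9·(cos -27°, sin -27°) = (-34.79, 5.952). The tangent condition forces VW to be normal to WK, so WK runs along (−sin -27°, cos -27°); with |WK| = 15.2, K = (-27.89, 19.49). Then |TK| = |K − T| = 25.61.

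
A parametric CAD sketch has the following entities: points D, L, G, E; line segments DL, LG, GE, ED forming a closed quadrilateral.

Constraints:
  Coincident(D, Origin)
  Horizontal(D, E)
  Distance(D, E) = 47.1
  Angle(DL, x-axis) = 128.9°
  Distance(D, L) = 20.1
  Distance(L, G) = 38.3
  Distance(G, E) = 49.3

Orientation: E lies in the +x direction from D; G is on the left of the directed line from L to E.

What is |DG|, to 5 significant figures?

43.066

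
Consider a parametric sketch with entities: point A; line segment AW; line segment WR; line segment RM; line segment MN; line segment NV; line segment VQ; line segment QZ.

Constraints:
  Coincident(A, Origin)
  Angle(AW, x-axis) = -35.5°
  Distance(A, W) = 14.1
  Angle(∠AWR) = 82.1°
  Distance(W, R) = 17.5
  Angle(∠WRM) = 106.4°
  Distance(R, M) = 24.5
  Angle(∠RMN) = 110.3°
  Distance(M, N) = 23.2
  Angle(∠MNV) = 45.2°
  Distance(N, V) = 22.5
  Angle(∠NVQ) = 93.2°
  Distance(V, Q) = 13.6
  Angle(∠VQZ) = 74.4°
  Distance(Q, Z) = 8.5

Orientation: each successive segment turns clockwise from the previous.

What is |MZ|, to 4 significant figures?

4.909

A is at the origin; AW runs at -35.5° with length 14.1, so W = (11.48, -8.188). ∠AWR = 82.1° gives WR at -133.4° from the x-axis; with |WR| = 17.5, R = (-0.5450, -20.90). ∠WRM = 106.4° gives RM at 153.0° from the x-axis; with |RM| = 24.5, M = (-22.37, -9.780). ∠RMN = 110.3° gives MN at 83.30° from the x-axis; with |MN| = 23.2, N = (-19.67, 13.26). ∠MNV = 45.2° gives NV at -51.50° from the x-axis; with |NV| = 22.5, V = (-5.661, -4.347). ∠NVQ = 93.2° gives VQ at -138.3° from the x-axis; with |VQ| = 13.6, Q = (-15.82, -13.39). ∠VQZ = 74.4° gives QZ at 116.1° from the x-axis; with |QZ| = 8.5, Z = (-19.56, -5.761). Then |MZ| = |Z − M| = 4.909.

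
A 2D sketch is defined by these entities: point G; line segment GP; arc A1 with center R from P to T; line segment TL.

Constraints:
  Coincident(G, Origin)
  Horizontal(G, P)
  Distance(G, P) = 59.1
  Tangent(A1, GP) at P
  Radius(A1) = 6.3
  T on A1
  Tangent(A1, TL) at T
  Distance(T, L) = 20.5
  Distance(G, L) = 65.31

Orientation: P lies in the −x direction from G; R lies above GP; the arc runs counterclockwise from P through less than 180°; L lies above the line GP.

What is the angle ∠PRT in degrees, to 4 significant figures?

107.1°

Checks: ∠(RP, PG) = 90.00° ✓; |RT| = 6.300 ✓; ∠(RT, TL) = 90.00° ✓; |TL| = 20.50 ✓; |GL| = 65.31 ✓.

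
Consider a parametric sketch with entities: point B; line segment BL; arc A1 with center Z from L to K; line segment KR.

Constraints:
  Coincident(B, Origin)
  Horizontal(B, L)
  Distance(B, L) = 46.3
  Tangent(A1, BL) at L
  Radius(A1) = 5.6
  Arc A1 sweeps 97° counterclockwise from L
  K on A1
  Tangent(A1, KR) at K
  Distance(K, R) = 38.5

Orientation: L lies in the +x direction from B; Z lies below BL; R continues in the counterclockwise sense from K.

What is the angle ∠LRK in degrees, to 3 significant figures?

8.12°

B is at the origin; B and L share the same y with |BL| = 46.3 and L on the +x side, so L = (46.3, 0.00). Since A1 is tangent to BL there, ZL ⟂ BL, so Z = L + (0, -5.6) = (46.3, -5.60). On A1, L sits at bearing 90° from Z; a 97° counterclockwise sweep puts K at bearing 187°, so K = Z + 5.6·(cos 187°, sin 187°) = (40.7, -6.28). A1 meets KR tangentially, so ZK is at right angles to KR, so KR runs along (−sin 187°, cos 187°); with |KR| = 38.5, R = (45.4, -44.5). Then cos ∠LRK = RL·RK / (|RL||RK|), giving 8.12°.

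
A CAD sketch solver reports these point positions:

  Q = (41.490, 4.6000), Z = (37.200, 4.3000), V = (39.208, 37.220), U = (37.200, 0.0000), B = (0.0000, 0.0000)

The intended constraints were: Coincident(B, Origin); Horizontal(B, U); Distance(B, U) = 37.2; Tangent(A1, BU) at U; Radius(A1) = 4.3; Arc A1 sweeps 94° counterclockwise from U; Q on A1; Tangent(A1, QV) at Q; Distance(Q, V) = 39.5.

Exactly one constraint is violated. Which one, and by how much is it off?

Distance(Q, V) = 39.5 — off by 6.80.

B = (0.00, 0.00) ✓; B.y = 0.00, U.y = 0.00 ✓; |BU| = 37.20 ✓; ∠(ZU, UB) = 90.00° ✓; |ZU| = 4.300 ✓; bearing(Z→Q) − bearing(Z→U) = 94.00° ✓; |ZQ| = 4.300 ✓; ∠(ZQ, QV) = 90.00° ✓; |QV| = 32.70 ✗.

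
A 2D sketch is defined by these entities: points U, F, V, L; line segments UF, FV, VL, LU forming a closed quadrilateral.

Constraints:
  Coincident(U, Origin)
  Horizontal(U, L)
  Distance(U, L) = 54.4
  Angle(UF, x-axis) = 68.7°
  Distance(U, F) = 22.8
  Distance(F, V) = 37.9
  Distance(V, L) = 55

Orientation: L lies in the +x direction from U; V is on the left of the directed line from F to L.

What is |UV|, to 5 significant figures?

59.973

Checks: |FV| = 37.90 ✓; |VL| = 55.00 ✓.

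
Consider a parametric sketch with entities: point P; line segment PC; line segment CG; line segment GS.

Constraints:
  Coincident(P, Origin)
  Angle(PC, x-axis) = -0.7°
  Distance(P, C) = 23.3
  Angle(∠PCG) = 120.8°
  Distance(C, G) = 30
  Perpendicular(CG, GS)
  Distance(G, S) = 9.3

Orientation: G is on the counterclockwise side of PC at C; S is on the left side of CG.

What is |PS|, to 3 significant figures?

43.3

P is at the origin; PC runs at -0.7° with length 23.3, so C = 23.3·(cos -0.7°, sin -0.7°) = (23.3, -0.285). ∠PCG = 120.8°, so CG runs at -0.7° + (180° − 120.8°) = 58.5° from the x-axis; with |CG| = 30.0, G = C + 30.0·(cos 58.5°, sin 58.5°) = (39.0, 25.3). CG is perpendicular to GS; with |GS| = 9.3 on the left of CG, S = G + 9.3·(-0.853, 0.522) = (31.0, 30.2). Then |PS| = |S − P| = 43.3.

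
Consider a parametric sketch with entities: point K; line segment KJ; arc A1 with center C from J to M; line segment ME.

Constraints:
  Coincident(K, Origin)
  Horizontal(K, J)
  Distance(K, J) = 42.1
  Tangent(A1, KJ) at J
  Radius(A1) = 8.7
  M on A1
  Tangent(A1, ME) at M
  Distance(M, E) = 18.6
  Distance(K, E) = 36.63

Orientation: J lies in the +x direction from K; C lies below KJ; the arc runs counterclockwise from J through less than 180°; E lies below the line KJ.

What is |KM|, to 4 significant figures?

34.36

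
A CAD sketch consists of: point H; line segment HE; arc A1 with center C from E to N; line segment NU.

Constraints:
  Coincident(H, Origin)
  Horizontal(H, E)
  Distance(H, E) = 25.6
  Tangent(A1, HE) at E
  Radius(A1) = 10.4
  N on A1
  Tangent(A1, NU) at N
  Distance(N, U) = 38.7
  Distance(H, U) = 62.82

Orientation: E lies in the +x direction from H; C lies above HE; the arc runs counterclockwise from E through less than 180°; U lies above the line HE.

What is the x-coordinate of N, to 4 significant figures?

35.89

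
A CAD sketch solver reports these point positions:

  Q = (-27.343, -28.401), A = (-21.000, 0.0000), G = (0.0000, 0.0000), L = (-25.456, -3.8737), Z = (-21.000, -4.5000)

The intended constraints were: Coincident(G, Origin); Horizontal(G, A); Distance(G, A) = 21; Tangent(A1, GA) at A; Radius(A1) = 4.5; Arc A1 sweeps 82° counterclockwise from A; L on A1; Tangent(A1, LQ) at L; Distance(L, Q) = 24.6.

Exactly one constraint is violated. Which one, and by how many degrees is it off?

Tangent(A1, LQ) at L — off by 3.60°.

G = (0.00, 0.00) ✓; G.y = 0.00, A.y = 0.00 ✓; |GA| = 21.00 ✓; ∠(ZA, AG) = 90.00° ✓; |ZA| = 4.500 ✓; bearing(Z→L) − bearing(Z→A) = 82.00° ✓; |ZL| = 4.500 ✓; ∠(ZL, LQ) = 86.40° ✗; |LQ| = 24.60 ✓.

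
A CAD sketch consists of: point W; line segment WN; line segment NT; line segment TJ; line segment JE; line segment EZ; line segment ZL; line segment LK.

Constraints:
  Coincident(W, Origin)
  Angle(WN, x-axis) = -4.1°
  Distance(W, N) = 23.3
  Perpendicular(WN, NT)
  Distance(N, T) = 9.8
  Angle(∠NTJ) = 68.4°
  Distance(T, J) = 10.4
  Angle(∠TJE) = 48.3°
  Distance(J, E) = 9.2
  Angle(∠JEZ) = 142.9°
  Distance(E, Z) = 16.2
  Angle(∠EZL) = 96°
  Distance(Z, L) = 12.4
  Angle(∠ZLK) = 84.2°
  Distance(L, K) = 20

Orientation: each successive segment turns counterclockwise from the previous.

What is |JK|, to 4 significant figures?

8.386

∠EZL = 96.0° gives ZL at 90.30° from the x-axis; with |ZL| = 12.4, L = (37.96, 14.45). ∠ZLK = 84.2° gives LK at -173.9° from the x-axis; with |LK| = 20.0, K = (18.08, 12.32). Then |JK| = |K − J| = 8.386.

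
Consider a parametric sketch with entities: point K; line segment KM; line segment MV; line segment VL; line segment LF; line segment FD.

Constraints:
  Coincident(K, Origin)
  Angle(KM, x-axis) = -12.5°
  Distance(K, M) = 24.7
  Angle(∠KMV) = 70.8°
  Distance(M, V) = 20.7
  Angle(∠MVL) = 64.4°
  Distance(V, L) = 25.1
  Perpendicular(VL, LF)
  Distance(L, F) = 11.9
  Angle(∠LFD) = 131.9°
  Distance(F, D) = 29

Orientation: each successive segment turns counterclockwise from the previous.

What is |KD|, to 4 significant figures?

37.78

The perpendicularity gives LF at right angles to VL, so LF runs at -57.70°; with |LF| = 11.9, F = (6.842, -8.258). ∠LFD = 131.9° gives FD at -9.600° from the x-axis; with |FD| = 29.0, D = (35.44, -13.09). Then |KD| = |D − K| = 37.78.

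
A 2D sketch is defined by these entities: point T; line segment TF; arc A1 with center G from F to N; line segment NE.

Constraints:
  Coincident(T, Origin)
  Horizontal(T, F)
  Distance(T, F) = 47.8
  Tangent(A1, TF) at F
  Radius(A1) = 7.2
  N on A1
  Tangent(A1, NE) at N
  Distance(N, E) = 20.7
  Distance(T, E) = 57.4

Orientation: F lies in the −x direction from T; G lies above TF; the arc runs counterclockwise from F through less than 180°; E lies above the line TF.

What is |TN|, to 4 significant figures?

42.42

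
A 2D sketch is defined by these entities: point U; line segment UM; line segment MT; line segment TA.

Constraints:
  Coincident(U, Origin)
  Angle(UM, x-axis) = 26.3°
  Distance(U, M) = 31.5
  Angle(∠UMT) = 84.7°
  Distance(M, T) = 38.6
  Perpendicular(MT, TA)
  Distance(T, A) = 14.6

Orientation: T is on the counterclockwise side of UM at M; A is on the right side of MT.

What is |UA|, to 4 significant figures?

58.19

∠UMT = 84.7°, so MT runs at 26.3° + (180° − 84.7°) = 121.6° from the x-axis; with |MT| = 38.6, T = M + 38.6·(cos 121.6°, sin 121.6°) = (8.013, 46.83). The perpendicularity gives TA at right angles to MT; with |TA| = 14.6 on the right of MT, A = T + 14.6·(0.8517, 0.5240) = (20.45, 54.48). Then |UA| = |A − U| = 58.19.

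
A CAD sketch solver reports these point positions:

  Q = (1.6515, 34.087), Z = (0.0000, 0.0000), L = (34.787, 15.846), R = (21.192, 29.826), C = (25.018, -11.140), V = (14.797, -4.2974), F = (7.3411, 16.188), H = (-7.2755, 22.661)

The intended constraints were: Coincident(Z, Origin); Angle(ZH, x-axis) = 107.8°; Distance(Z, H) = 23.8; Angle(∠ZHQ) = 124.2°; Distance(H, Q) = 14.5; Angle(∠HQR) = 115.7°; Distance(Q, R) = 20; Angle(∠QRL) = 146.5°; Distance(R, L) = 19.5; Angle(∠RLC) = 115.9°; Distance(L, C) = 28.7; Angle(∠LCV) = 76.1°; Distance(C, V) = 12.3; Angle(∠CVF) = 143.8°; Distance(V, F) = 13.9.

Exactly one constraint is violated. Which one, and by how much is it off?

Distance(V, F) = 13.9 — off by 7.90.

Z = (0.00, 0.00) ✓; ZH at 107.8° ✓; |ZH| = 23.80 ✓; ∠ZHQ = 124.2° ✓; |HQ| = 14.50 ✓; ∠HQR = 115.7° ✓; |QR| = 20.00 ✓; ∠QRL = 146.5° ✓; |RL| = 19.50 ✓; ∠RLC = 115.9° ✓; |LC| = 28.70 ✓; ∠LCV = 76.10° ✓; |CV| = 12.30 ✓; ∠CVF = 143.8° ✓; |VF| = 21.80 ✗.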